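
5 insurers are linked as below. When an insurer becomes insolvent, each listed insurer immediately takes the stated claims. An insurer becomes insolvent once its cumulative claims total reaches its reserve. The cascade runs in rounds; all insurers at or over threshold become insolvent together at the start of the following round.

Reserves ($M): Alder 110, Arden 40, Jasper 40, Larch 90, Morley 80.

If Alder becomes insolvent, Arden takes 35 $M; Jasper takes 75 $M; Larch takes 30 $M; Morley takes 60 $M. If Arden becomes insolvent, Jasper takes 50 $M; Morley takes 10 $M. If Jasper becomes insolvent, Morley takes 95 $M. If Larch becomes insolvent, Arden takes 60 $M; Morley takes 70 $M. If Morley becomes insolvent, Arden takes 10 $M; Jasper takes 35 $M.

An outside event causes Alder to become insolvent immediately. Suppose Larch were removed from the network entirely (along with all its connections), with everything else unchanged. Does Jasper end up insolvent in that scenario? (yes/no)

yes

With Larch removed:
Round 1 — Alder becomes insolvent (initial).
  Arden: +35 → 35 < 40
  Jasper: +75 → 75 ≥ 40
  Morley: +60 → 60 < 80
Round 2 — Jasper becomes insolvent.
  Morley: +95 → 155 ≥ 80
Round 3 — Morley becomes insolvent.
  Arden: +10 → 45 ≥ 40
Round 4 — Arden becomes insolvent.
No further insolvencies.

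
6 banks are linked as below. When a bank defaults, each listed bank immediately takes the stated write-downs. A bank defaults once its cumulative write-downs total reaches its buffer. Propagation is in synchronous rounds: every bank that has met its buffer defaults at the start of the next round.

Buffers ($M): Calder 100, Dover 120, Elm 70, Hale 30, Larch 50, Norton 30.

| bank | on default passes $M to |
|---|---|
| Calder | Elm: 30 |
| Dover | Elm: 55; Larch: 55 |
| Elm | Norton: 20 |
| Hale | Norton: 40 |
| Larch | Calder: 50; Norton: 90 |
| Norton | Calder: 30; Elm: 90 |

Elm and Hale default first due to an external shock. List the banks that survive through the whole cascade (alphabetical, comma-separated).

Round 1 — Elm, Hale default (initial).
  Norton: +20+40 → 60 ≥ 30
Round 2 — Norton defaults.
  Calder: +30 → 30 < 100
No further defaults.

Calder, Dover, Larch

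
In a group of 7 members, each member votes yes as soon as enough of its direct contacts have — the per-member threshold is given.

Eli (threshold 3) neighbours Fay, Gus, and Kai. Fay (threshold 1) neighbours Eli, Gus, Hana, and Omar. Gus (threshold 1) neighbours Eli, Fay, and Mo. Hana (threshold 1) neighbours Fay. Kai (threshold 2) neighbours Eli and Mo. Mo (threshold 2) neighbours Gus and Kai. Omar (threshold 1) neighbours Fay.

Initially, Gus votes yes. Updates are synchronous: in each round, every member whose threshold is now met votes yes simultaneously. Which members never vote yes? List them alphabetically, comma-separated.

Eli, Kai, Mo

Round 1 — Gus votes yes (initial).
Round 2 — checking thresholds:
  Eli: 1 of 3 neighbours < 3, below threshold.
  Fay: 1 of 4 neighbours ≥ 1, votes yes.
  Mo: 1 of 2 neighbours < 2, below threshold.
Round 3 — checking thresholds:
  Eli: 2 of 3 neighbours < 3, below threshold.
  Hana: 1 of 1 neighbours ≥ 1, votes yes.
  Mo: 1 of 2 neighbours < 2, below threshold.
  Omar: 1 of 1 neighbours ≥ 1, votes yes.
Round 4 — no new yes votes; cascade stops.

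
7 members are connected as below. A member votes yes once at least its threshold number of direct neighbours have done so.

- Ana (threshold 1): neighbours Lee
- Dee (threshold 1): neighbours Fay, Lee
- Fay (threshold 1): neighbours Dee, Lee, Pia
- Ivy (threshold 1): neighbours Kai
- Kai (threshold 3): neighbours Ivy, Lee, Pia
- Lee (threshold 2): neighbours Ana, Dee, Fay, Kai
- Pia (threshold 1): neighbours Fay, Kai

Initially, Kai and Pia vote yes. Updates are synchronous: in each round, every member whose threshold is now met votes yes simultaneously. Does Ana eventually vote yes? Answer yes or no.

Round 1 — Kai, Pia vote yes (initial).
Round 2 — checking thresholds:
  Fay: 1 of 3 neighbours ≥ 1, votes yes.
  Ivy: 1 of 1 neighbours ≥ 1, votes yes.
  Lee: 1 of 4 neighbours < 2, holds.
Round 3 — checking thresholds:
  Dee: 1 of 2 neighbours ≥ 1, votes yes.
  Lee: 2 of 4 neighbours ≥ 2, votes yes.
Round 4 — checking thresholds:
  Ana: 1 of 1 neighbours ≥ 1, votes yes.
Round 5 — no new yes votes; cascade stops.

yes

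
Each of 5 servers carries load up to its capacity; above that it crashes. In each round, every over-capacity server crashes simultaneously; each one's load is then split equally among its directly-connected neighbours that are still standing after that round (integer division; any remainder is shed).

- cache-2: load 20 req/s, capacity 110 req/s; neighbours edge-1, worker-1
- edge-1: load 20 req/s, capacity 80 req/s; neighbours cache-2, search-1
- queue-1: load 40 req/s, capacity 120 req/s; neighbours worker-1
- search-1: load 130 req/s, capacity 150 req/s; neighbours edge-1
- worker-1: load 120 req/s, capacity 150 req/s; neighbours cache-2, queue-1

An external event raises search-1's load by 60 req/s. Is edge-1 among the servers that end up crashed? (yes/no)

Round 1 — search-1 at 190 > 150. search-1 crashes.
  search-1 sheds 190 req/s to edge-1: 190 each.
    edge-1: 20+190 = 210 > 80
Round 2 — edge-1 crashes.
  edge-1 sheds 210 req/s to cache-2: 210 each.
    cache-2: 20+210 = 230 > 110
Round 3 — cache-2 crashes.
  cache-2 sheds 230 req/s to worker-1: 230 each.
    worker-1: 120+230 = 350 > 150
Round 4 — worker-1 crashes.
  worker-1 sheds 350 req/s to queue-1: 350 each.
    queue-1: 40+350 = 390 > 120
Round 5 — queue-1 crashes.
  queue-1 sheds 390 req/s: no online neighbours, lost.
No further crashes.

yes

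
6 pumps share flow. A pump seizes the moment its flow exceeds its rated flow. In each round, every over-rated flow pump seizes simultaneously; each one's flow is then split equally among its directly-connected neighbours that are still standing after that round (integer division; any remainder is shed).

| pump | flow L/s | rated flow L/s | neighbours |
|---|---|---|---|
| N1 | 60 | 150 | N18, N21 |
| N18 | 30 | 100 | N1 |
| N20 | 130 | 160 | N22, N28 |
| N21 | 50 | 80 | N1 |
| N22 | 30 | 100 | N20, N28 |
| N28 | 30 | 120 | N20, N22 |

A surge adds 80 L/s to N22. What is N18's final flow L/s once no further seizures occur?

Round 1 — N22 at 110 > 100. N22 seizes.
  N22 sheds 110 L/s to N20, N28: 55 each.
    N20: 130+55 = 185 > 160
    N28: 30+55 = 85 ≤ 120
Round 2 — N20 seizes.
  N20 sheds 185 L/s to N28: 185 each.
    N28: 85+185 = 270 > 120
Round 3 — N28 seizes.
  N28 sheds 270 L/s: no online neighbours, lost.
No further seizures.

30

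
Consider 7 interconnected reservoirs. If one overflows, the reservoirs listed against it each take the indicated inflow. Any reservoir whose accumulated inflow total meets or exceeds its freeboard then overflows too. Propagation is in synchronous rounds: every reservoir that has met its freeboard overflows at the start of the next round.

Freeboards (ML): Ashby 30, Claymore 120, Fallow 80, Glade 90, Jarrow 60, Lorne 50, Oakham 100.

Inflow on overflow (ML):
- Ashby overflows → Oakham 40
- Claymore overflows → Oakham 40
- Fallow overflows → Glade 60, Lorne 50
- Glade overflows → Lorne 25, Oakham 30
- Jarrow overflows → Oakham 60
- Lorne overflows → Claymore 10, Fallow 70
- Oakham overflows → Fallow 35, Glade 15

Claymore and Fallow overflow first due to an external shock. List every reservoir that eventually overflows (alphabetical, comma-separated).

Claymore, Fallow, Lorne

Round 1 — Claymore, Fallow overflow (initial).
  Glade: +60 → 60 < 90
  Lorne: +50 → 50 ≥ 50
  Oakham: +40 → 40 < 100
Round 2 — Lorne overflows.
No further overflows.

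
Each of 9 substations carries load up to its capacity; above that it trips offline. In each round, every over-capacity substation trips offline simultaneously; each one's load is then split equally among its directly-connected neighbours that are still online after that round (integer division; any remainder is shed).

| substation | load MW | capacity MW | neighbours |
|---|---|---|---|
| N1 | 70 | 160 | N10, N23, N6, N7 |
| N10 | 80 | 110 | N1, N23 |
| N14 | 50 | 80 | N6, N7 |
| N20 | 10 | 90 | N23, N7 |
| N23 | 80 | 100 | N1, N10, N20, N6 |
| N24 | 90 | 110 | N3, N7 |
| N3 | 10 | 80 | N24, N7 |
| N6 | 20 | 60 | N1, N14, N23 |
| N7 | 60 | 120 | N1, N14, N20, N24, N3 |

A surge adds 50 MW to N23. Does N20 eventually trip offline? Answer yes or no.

Round 1 — N23 at 130 > 100. N23 trips offline.
  N23 sheds 130 MW to N1, N10, N20, N6: 32 each (2 lost).
    N1: 70+32 = 102 ≤ 160
    N10: 80+32 = 112 > 110
    N20: 10+32 = 42 ≤ 90
    N6: 20+32 = 52 ≤ 60
Round 2 — N10 trips offline.
  N10 sheds 112 MW to N1: 112 each.
    N1: 102+112 = 214 > 160
Round 3 — N1 trips offline.
  N1 sheds 214 MW to N6, N7: 107 each.
    N6: 52+107 = 159 > 60
    N7: 60+107 = 167 > 120
Round 4 — N6, N7 trip offline.
  N6 sheds 159 MW to N14: 159 each.
    N14: 50+159 = 209 > 80
  N7 sheds 167 MW to N14, N20, N24, N3: 41 each (3 lost).
    N14: 209+41 = 250 > 80
    N20: 42+41 = 83 ≤ 90
    N24: 90+41 = 131 > 110
    N3: 10+41 = 51 ≤ 80
Round 5 — N14, N24 trip offline.
  N14 sheds 250 MW: no online neighbours, lost.
  N24 sheds 131 MW to N3: 131 each.
    N3: 51+131 = 182 > 80
Round 6 — N3 trips offline.
  N3 sheds 182 MW: no online neighbours, lost.
No further trips.

no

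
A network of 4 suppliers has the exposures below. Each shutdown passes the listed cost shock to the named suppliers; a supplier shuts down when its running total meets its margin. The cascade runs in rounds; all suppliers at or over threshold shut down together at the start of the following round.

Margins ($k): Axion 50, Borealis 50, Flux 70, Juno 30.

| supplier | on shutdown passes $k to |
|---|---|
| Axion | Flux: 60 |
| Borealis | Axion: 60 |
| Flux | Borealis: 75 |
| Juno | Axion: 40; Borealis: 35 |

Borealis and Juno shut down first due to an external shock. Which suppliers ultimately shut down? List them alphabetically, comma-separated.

Axion, Borealis, Juno

Round 1 — Borealis, Juno shut down (initial).
  Axion: +60+40 → 100 ≥ 50
Round 2 — Axion shuts down.
  Flux: +60 → 60 < 70
No further shutdowns.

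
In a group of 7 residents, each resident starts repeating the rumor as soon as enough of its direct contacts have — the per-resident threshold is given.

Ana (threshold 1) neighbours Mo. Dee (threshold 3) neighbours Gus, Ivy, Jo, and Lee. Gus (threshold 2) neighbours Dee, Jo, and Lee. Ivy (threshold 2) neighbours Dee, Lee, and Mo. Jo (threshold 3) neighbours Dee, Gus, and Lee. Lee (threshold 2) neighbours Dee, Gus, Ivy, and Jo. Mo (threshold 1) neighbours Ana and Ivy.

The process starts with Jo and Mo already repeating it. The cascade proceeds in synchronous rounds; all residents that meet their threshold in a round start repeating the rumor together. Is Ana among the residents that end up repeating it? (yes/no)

Round 1 — Jo, Mo start repeating the rumor (initial).
Round 2 — checking thresholds:
  Ana: 1 of 1 neighbours ≥ 1, starts repeating the rumor.
  Dee: 1 of 4 neighbours < 3, below threshold.
  Gus: 1 of 3 neighbours < 2, below threshold.
  Ivy: 1 of 3 neighbours < 2, below threshold.
  Lee: 1 of 4 neighbours < 2, below threshold.
Round 3 — no new spreads; cascade stops.

yes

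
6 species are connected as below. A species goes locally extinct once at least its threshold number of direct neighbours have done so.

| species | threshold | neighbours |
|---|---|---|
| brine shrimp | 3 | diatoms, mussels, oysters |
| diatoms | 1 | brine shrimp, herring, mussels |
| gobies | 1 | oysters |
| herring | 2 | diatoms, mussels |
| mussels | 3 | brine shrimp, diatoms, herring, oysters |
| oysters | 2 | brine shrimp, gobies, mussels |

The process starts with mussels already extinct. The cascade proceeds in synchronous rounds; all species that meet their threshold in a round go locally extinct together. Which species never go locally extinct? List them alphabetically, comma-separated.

brine shrimp, gobies, oysters

Round 1 — mussels goes locally extinct (initial).
Round 2 — checking thresholds:
  brine shrimp: 1 of 3 neighbours < 3, not yet.
  diatoms: 1 of 3 neighbours ≥ 1, goes locally extinct.
  herring: 1 of 2 neighbours < 2, not yet.
  oysters: 1 of 3 neighbours < 2, not yet.
Round 3 — checking thresholds:
  brine shrimp: 2 of 3 neighbours < 3, not yet.
  herring: 2 of 2 neighbours ≥ 2, goes locally extinct.
  oysters: 1 of 3 neighbours < 2, not yet.
Round 4 — no new extinctions; cascade stops.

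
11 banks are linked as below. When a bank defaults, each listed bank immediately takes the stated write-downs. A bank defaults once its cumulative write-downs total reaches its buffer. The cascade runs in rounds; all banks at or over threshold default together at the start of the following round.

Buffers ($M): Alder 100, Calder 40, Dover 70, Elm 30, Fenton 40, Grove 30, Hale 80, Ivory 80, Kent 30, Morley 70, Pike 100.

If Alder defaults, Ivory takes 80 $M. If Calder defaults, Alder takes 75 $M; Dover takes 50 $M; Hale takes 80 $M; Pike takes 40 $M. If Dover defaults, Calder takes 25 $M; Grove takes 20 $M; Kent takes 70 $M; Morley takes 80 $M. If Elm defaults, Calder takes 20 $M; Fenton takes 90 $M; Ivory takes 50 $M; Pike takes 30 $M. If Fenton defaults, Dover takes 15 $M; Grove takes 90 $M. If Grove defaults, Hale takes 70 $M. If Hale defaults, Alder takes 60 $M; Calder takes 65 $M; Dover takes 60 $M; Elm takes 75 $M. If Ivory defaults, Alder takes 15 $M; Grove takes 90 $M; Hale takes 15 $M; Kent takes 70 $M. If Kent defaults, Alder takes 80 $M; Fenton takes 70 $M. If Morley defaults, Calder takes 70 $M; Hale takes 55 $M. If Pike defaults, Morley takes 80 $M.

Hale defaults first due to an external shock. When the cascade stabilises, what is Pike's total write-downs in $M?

Round 1 — Hale defaults (initial).
  Alder: +60 → 60 < 100
  Calder: +65 → 65 ≥ 40
  Dover: +60 → 60 < 70
  Elm: +75 → 75 ≥ 30
Round 2 — Calder, Elm default.
  Alder: +75 → 135 ≥ 100
  Dover: +50 → 110 ≥ 70
  Fenton: +90 → 90 ≥ 40
  Ivory: +50 → 50 < 80
  Pike: +40+30 → 70 < 100
Round 3 — Alder, Dover, Fenton default.
  Grove: +20+90 → 110 ≥ 30
  Ivory: +80 → 130 ≥ 80
  Kent: +70 → 70 ≥ 30
  Morley: +80 → 80 ≥ 70
Round 4 — Grove, Ivory, Kent, Morley default.
No further defaults.

70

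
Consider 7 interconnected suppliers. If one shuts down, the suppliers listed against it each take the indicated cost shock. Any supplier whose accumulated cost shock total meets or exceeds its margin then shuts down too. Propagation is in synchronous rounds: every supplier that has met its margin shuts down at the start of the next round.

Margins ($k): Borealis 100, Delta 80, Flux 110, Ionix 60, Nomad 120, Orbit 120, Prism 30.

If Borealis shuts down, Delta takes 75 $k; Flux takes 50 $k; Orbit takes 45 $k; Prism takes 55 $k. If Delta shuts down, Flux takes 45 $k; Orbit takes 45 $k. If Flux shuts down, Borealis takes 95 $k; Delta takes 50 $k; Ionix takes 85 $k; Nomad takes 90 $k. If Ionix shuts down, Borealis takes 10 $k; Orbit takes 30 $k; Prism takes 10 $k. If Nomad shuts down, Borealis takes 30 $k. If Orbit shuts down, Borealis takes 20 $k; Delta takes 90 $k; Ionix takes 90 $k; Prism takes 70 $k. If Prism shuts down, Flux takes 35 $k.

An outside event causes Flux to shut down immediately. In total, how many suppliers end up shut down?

6

Round 1 — Flux shuts down (initial).
  Borealis: +95 → 95 < 100
  Delta: +50 → 50 < 80
  Ionix: +85 → 85 ≥ 60
  Nomad: +90 → 90 < 120
Round 2 — Ionix shuts down.
  Borealis: +10 → 105 ≥ 100
  Orbit: +30 → 30 < 120
  Prism: +10 → 10 < 30
Round 3 — Borealis shuts down.
  Delta: +75 → 125 ≥ 80
  Orbit: +45 → 75 < 120
  Prism: +55 → 65 ≥ 30
Round 4 — Delta, Prism shut down.
  Orbit: +45 → 120 ≥ 120
Round 5 — Orbit shuts down.
No further shutdowns.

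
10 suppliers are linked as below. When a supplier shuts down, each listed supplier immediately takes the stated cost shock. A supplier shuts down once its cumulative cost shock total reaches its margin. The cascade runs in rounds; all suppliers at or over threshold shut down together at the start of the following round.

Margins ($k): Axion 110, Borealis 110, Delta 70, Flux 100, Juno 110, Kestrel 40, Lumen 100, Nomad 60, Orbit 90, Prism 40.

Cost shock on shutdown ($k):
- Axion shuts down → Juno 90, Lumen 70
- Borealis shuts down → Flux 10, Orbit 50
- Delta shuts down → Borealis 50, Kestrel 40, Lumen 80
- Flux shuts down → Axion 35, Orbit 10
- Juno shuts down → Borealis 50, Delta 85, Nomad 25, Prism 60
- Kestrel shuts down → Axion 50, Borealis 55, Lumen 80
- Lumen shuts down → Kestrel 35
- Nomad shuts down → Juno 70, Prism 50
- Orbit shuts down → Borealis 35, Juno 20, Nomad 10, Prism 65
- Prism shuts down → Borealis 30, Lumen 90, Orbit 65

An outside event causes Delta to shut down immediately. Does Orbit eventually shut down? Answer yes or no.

no

Round 1 — Delta shuts down (initial).
  Borealis: +50 → 50 < 110
  Kestrel: +40 → 40 ≥ 40
  Lumen: +80 → 80 < 100
Round 2 — Kestrel shuts down.
  Axion: +50 → 50 < 110
  Borealis: +55 → 105 < 110
  Lumen: +80 → 160 ≥ 100
Round 3 — Lumen shuts down.
No further shutdowns.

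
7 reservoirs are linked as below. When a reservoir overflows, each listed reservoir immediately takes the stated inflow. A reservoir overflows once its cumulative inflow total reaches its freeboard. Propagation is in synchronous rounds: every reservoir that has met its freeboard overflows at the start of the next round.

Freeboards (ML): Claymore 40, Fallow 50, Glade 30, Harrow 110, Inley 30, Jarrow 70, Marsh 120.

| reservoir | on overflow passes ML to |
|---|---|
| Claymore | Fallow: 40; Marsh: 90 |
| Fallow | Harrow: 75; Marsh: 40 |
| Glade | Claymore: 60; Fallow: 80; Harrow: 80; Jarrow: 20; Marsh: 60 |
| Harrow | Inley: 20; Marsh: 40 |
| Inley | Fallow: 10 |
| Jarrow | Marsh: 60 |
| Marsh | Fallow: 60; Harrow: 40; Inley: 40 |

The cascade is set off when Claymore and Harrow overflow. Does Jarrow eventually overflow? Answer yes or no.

Round 1 — Claymore, Harrow overflow (initial).
  Fallow: +40 → 40 < 50
  Inley: +20 → 20 < 30
  Marsh: +90+40 → 130 ≥ 120
Round 2 — Marsh overflows.
  Fallow: +60 → 100 ≥ 50
  Inley: +40 → 60 ≥ 30
Round 3 — Fallow, Inley overflow.
No further overflows.

no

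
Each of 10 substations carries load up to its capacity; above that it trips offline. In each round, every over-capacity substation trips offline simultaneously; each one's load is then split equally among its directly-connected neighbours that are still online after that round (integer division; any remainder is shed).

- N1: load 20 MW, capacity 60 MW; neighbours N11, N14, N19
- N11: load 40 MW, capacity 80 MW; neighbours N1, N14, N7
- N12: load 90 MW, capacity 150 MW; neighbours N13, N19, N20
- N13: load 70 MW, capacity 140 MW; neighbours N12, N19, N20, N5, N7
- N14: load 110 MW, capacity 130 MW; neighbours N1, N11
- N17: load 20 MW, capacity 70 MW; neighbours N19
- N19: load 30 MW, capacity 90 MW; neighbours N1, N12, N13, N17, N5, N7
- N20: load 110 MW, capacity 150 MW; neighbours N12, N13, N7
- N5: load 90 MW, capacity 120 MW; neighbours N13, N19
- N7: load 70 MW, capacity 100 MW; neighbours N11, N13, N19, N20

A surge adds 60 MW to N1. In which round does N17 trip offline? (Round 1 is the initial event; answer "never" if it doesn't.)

Round 1 — N1 at 80 > 60. N1 trips offline.
  N1 sheds 80 MW to N11, N14, N19: 26 each (2 lost).
    N11: 40+26 = 66 ≤ 80
    N14: 110+26 = 136 > 130
    N19: 30+26 = 56 ≤ 90
Round 2 — N14 trips offline.
  N14 sheds 136 MW to N11: 136 each.
    N11: 66+136 = 202 > 80
Round 3 — N11 trips offline.
  N11 sheds 202 MW to N7: 202 each.
    N7: 70+202 = 272 > 100
Round 4 — N7 trips offline.
  N7 sheds 272 MW to N13, N19, N20: 90 each (2 lost).
    N13: 70+90 = 160 > 140
    N19: 56+90 = 146 > 90
    N20: 110+90 = 200 > 150
Round 5 — N13, N19, N20 trip offline.
  N13 sheds 160 MW to N12, N5: 80 each.
    N12: 90+80 = 170 > 150
    N5: 90+80 = 170 > 120
  N19 sheds 146 MW to N12, N17, N5: 48 each (2 lost).
    N12: 170+48 = 218 > 150
    N17: 20+48 = 68 ≤ 70
    N5: 170+48 = 218 > 120
  N20 sheds 200 MW to N12: 200 each.
    N12: 218+200 = 418 > 150
Round 6 — N12, N5 trip offline.
  N12 sheds 418 MW: no online neighbours, lost.
  N5 sheds 218 MW: no online neighbours, lost.
No further trips.

never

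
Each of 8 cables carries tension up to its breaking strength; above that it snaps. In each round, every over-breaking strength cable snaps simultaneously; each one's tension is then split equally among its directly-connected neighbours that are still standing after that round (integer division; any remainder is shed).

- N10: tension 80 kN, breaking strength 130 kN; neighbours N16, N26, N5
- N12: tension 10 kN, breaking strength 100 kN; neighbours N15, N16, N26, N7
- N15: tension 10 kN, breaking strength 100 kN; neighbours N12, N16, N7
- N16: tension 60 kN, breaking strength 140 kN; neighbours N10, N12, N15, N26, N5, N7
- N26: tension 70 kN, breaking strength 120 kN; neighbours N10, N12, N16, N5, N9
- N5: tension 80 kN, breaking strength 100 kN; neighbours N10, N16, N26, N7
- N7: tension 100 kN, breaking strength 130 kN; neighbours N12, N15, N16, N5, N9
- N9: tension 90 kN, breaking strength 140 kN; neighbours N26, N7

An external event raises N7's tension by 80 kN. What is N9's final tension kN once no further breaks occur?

Round 1 — N7 at 180 > 130. N7 snaps.
  N7 sheds 180 kN to N12, N15, N16, N5, N9: 36 each.
    N12: 10+36 = 46 ≤ 100
    N15: 10+36 = 46 ≤ 100
    N16: 60+36 = 96 ≤ 140
    N5: 80+36 = 116 > 100
    N9: 90+36 = 126 ≤ 140
Round 2 — N5 snaps.
  N5 sheds 116 kN to N10, N16, N26: 38 each (2 lost).
    N10: 80+38 = 118 ≤ 130
    N16: 96+38 = 134 ≤ 140
    N26: 70+38 = 108 ≤ 120
No further breaks.

126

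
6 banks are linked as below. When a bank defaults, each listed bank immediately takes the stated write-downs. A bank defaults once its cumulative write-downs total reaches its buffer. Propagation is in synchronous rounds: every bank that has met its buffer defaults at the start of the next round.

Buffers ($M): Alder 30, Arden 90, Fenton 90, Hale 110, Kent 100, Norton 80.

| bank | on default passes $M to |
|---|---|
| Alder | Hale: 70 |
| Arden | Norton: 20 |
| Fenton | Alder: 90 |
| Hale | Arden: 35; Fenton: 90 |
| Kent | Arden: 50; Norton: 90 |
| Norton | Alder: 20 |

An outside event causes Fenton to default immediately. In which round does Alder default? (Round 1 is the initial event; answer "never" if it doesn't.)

Round 1 — Fenton defaults (initial).
  Alder: +90 → 90 ≥ 30
Round 2 — Alder defaults.
  Hale: +70 → 70 < 110
No further defaults.

2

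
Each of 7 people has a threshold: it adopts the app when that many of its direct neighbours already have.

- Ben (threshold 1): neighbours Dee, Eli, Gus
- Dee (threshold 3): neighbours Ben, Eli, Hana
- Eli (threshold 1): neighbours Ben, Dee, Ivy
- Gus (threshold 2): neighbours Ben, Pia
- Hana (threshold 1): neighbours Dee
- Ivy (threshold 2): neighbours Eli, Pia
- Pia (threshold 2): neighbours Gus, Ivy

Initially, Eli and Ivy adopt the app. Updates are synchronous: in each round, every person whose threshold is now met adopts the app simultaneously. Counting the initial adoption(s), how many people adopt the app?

Round 1 — Eli, Ivy adopt the app (initial).
Round 2 — checking thresholds:
  Ben: 1 of 3 neighbours ≥ 1, adopts the app.
  Dee: 1 of 3 neighbours < 3, not yet.
  Pia: 1 of 2 neighbours < 2, not yet.
Round 3 — no new adoptions; cascade stops.

3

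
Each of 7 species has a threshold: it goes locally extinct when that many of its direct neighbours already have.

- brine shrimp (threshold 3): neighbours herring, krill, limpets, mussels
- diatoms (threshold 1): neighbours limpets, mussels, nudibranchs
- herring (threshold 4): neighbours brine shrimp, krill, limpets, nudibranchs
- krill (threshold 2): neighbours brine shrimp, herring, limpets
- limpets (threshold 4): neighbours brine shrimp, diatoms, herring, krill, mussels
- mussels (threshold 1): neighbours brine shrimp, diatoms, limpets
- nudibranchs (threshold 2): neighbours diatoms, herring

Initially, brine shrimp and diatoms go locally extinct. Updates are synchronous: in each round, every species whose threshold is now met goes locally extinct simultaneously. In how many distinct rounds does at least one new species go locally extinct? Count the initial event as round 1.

Round 1 — brine shrimp, diatoms go locally extinct (initial).
Round 2 — checking thresholds:
  herring: 1 of 4 neighbours < 4, below threshold.
  krill: 1 of 3 neighbours < 2, below threshold.
  limpets: 2 of 5 neighbours < 4, below threshold.
  mussels: 2 of 3 neighbours ≥ 1, goes locally extinct.
  nudibranchs: 1 of 2 neighbours < 2, below threshold.
Round 3 — no new extinctions; cascade stops.

2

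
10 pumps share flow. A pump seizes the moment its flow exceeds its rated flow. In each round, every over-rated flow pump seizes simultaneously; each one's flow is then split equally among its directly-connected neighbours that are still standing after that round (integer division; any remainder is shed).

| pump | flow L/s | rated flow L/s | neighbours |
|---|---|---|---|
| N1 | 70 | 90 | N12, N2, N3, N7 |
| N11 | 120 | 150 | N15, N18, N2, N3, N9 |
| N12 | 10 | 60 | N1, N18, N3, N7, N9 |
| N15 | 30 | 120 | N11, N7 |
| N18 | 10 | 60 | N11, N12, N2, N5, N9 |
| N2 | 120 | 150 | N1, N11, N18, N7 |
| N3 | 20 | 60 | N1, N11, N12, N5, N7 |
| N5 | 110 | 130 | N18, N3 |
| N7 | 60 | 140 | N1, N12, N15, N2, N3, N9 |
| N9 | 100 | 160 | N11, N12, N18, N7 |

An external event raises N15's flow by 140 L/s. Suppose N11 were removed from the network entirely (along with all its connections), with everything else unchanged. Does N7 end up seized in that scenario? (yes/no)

yes

With N11 removed:
Round 1 — N15 at 170 > 120. N15 seizes.
  N15 sheds 170 L/s to N7: 170 each.
    N7: 60+170 = 230 > 140
Round 2 — N7 seizes.
  N7 sheds 230 L/s to N1, N12, N2, N3, N9: 46 each.
    N1: 70+46 = 116 > 90
    N12: 10+46 = 56 ≤ 60
    N2: 120+46 = 166 > 150
    N3: 20+46 = 66 > 60
    N9: 100+46 = 146 ≤ 160
Round 3 — N1, N2, N3 seize.
  N1 sheds 116 L/s to N12: 116 each.
    N12: 56+116 = 172 > 60
  N2 sheds 166 L/s to N18: 166 each.
    N18: 10+166 = 176 > 60
  N3 sheds 66 L/s to N12, N5: 33 each.
    N12: 172+33 = 205 > 60
    N5: 110+33 = 143 > 130
Round 4 — N12, N18, N5 seize.
  N12 sheds 205 L/s to N9: 205 each.
    N9: 146+205 = 351 > 160
  N18 sheds 176 L/s to N9: 176 each.
    N9: 351+176 = 527 > 160
  N5 sheds 143 L/s: no online neighbours, lost.
Round 5 — N9 seizes.
  N9 sheds 527 L/s: no online neighbours, lost.
No further seizures.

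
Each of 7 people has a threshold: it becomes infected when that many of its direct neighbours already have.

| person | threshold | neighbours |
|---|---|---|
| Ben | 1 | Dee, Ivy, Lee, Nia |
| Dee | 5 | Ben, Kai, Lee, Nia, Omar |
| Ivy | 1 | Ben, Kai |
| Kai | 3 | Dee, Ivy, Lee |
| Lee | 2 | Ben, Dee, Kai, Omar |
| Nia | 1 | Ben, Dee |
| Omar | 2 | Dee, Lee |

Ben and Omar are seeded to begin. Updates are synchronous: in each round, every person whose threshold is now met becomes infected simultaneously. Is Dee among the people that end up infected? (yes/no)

Round 1 — Ben, Omar become infected (initial).
Round 2 — checking thresholds:
  Dee: 2 of 5 neighbours < 5, holds.
  Ivy: 1 of 2 neighbours ≥ 1, becomes infected.
  Lee: 2 of 4 neighbours ≥ 2, becomes infected.
  Nia: 1 of 2 neighbours ≥ 1, becomes infected.
Round 3 — no new infections; cascade stops.

no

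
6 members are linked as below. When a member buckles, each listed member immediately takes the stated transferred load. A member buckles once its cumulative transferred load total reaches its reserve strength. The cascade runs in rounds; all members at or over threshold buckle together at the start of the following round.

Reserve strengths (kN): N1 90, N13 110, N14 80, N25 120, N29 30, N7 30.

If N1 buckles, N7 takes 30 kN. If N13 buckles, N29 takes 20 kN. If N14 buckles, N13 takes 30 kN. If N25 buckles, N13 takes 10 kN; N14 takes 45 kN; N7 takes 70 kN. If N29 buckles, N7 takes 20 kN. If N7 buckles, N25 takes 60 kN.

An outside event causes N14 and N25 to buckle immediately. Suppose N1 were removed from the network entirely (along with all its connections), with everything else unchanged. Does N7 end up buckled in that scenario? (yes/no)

With N1 removed:
Round 1 — N14, N25 buckle (initial).
  N13: +30+10 → 40 < 110
  N7: +70 → 70 ≥ 30
Round 2 — N7 buckles.
No further bucklings.

yes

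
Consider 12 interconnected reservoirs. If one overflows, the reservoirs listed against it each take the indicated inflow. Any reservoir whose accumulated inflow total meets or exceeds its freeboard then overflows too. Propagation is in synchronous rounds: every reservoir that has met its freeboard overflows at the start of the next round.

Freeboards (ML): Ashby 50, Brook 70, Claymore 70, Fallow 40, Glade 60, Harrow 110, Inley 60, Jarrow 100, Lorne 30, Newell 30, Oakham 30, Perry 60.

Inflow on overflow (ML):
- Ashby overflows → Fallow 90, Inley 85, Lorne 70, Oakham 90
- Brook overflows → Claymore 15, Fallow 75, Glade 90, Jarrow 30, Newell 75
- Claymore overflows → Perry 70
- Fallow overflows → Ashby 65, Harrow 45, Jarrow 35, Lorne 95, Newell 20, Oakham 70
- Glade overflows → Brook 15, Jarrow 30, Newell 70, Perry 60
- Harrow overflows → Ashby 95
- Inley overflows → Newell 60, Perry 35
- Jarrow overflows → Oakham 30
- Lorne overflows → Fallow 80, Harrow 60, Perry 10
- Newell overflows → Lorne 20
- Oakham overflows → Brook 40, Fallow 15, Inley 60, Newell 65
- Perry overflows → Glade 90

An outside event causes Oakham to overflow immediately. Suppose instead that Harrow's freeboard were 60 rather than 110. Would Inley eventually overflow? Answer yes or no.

With Harrow's freeboard at 60:
Round 1 — Oakham overflows (initial).
  Brook: +40 → 40 < 70
  Fallow: +15 → 15 < 40
  Inley: +60 → 60 ≥ 60
  Newell: +65 → 65 ≥ 30
Round 2 — Inley, Newell overflow.
  Lorne: +20 → 20 < 30
  Perry: +35 → 35 < 60
No further overflows.

yes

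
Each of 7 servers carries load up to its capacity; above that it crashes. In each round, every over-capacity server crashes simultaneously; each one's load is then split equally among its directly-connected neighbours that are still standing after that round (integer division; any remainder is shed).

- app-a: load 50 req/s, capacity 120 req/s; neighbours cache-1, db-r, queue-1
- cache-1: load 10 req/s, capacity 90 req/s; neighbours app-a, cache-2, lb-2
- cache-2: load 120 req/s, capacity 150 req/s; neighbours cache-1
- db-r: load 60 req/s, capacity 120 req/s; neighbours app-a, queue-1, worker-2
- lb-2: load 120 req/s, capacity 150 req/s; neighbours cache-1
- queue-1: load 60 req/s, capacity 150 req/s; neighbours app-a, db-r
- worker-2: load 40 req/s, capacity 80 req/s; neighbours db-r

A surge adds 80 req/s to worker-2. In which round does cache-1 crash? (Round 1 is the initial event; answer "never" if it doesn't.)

Round 1 — worker-2 at 120 > 80. worker-2 crashes.
  worker-2 sheds 120 req/s to db-r: 120 each.
    db-r: 60+120 = 180 > 120
Round 2 — db-r crashes.
  db-r sheds 180 req/s to app-a, queue-1: 90 each.
    app-a: 50+90 = 140 > 120
    queue-1: 60+90 = 150 ≤ 150
Round 3 — app-a crashes.
  app-a sheds 140 req/s to cache-1, queue-1: 70 each.
    cache-1: 10+70 = 80 ≤ 90
    queue-1: 150+70 = 220 > 150
Round 4 — queue-1 crashes.
  queue-1 sheds 220 req/s: no online neighbours, lost.
No further crashes.

never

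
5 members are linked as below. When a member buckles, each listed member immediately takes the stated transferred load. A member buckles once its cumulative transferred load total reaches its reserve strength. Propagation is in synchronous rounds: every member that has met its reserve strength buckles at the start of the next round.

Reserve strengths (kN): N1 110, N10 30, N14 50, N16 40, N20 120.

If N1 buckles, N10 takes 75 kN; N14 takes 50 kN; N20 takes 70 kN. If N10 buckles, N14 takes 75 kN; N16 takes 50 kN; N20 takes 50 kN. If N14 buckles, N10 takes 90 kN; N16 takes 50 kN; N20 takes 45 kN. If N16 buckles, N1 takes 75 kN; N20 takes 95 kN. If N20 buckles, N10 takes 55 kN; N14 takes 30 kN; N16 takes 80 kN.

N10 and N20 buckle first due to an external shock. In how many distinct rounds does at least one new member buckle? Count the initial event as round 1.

Round 1 — N10, N20 buckle (initial).
  N14: +75+30 → 105 ≥ 50
  N16: +50+80 → 130 ≥ 40
Round 2 — N14, N16 buckle.
  N1: +75 → 75 < 110
No further bucklings.

2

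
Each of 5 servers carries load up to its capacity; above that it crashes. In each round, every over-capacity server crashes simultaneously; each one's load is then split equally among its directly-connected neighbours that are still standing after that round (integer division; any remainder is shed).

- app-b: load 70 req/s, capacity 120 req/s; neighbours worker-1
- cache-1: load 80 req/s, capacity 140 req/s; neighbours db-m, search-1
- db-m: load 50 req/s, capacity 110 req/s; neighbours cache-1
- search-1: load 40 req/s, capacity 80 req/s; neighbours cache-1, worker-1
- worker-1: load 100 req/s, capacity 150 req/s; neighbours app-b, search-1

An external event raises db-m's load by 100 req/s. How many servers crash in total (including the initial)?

5

Round 1 — db-m at 150 > 110. db-m crashes.
  db-m sheds 150 req/s to cache-1: 150 each.
    cache-1: 80+150 = 230 > 140
Round 2 — cache-1 crashes.
  cache-1 sheds 230 req/s to search-1: 230 each.
    search-1: 40+230 = 270 > 80
Round 3 — search-1 crashes.
  search-1 sheds 270 req/s to worker-1: 270 each.
    worker-1: 100+270 = 370 > 150
Round 4 — worker-1 crashes.
  worker-1 sheds 370 req/s to app-b: 370 each.
    app-b: 70+370 = 440 > 120
Round 5 — app-b crashes.
  app-b sheds 440 req/s: no online neighbours, lost.
No further crashes.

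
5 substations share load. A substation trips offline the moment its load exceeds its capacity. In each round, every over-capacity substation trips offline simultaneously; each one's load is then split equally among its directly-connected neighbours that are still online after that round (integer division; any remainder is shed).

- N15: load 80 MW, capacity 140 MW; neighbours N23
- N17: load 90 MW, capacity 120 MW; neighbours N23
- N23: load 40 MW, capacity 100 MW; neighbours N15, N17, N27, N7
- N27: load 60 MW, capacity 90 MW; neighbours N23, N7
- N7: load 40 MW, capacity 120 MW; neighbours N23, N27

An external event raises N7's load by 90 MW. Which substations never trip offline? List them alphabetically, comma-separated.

Round 1 — N7 at 130 > 120. N7 trips offline.
  N7 sheds 130 MW to N23, N27: 65 each.
    N23: 40+65 = 105 > 100
    N27: 60+65 = 125 > 90
Round 2 — N23, N27 trip offline.
  N23 sheds 105 MW to N15, N17: 52 each (1 lost).
    N15: 80+52 = 132 ≤ 140
    N17: 90+52 = 142 > 120
  N27 sheds 125 MW: no online neighbours, lost.
Round 3 — N17 trips offline.
  N17 sheds 142 MW: no online neighbours, lost.
No further trips.

N15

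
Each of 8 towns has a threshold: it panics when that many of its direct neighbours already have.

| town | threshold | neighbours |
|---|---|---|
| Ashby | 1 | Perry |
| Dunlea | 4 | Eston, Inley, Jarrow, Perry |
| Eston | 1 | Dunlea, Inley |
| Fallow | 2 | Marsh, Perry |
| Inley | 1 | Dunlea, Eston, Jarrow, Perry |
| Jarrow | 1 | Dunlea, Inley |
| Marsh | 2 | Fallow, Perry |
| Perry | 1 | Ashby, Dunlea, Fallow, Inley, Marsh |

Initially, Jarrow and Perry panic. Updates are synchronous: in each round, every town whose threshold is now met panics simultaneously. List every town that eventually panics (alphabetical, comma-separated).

Ashby, Dunlea, Eston, Inley, Jarrow, Perry

Round 1 — Jarrow, Perry panic (initial).
Round 2 — checking thresholds:
  Ashby: 1 of 1 neighbours ≥ 1, panics.
  Dunlea: 2 of 4 neighbours < 4, not yet.
  Fallow: 1 of 2 neighbours < 2, not yet.
  Inley: 2 of 4 neighbours ≥ 1, panics.
  Marsh: 1 of 2 neighbours < 2, not yet.
Round 3 — checking thresholds:
  Dunlea: 3 of 4 neighbours < 4, not yet.
  Eston: 1 of 2 neighbours ≥ 1, panics.
  Fallow: 1 of 2 neighbours < 2, not yet.
  Marsh: 1 of 2 neighbours < 2, not yet.
Round 4 — checking thresholds:
  Dunlea: 4 of 4 neighbours ≥ 4, panics.
  Fallow: 1 of 2 neighbours < 2, not yet.
  Marsh: 1 of 2 neighbours < 2, not yet.
Round 5 — no new panics; cascade stops.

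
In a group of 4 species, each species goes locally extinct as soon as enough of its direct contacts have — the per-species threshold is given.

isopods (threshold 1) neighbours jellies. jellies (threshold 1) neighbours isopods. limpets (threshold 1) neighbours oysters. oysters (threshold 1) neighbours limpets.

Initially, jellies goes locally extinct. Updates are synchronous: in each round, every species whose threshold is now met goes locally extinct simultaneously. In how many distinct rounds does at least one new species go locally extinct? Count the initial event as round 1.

2

Round 1 — jellies goes locally extinct (initial).
Round 2 — checking thresholds:
  isopods: 1 of 1 neighbours ≥ 1, goes locally extinct.
Round 3 — no new extinctions; cascade stops.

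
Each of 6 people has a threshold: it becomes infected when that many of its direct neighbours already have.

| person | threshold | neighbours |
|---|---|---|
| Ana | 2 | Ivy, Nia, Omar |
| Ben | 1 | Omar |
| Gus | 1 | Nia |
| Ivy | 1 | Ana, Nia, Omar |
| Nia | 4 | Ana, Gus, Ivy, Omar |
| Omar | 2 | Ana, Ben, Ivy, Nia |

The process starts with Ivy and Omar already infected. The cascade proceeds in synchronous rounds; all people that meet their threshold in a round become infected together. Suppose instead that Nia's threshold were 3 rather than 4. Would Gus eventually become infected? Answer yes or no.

yes

With Nia's threshold at 3:
Round 1 — Ivy, Omar become infected (initial).
Round 2 — checking thresholds:
  Ana: 2 of 3 neighbours ≥ 2, becomes infected.
  Ben: 1 of 1 neighbours ≥ 1, becomes infected.
  Nia: 2 of 4 neighbours < 3, not yet.
Round 3 — checking thresholds:
  Nia: 3 of 4 neighbours ≥ 3, becomes infected.
Round 4 — checking thresholds:
  Gus: 1 of 1 neighbours ≥ 1, becomes infected.
Round 5 — no new infections; cascade stops.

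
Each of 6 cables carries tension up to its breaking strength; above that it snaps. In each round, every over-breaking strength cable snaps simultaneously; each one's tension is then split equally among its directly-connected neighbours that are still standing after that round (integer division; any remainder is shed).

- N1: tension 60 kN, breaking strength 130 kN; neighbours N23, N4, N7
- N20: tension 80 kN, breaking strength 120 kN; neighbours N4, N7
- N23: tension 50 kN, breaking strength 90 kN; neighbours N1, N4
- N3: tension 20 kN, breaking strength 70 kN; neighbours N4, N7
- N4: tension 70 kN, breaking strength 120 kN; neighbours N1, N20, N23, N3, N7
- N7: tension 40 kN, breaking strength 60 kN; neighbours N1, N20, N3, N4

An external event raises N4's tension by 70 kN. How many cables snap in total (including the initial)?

3

Round 1 — N4 at 140 > 120. N4 snaps.
  N4 sheds 140 kN to N1, N20, N23, N3, N7: 28 each.
    N1: 60+28 = 88 ≤ 130
    N20: 80+28 = 108 ≤ 120
    N23: 50+28 = 78 ≤ 90
    N3: 20+28 = 48 ≤ 70
    N7: 40+28 = 68 > 60
Round 2 — N7 snaps.
  N7 sheds 68 kN to N1, N20, N3: 22 each (2 lost).
    N1: 88+22 = 110 ≤ 130
    N20: 108+22 = 130 > 120
    N3: 48+22 = 70 ≤ 70
Round 3 — N20 snaps.
  N20 sheds 130 kN: no online neighbours, lost.
No further breaks.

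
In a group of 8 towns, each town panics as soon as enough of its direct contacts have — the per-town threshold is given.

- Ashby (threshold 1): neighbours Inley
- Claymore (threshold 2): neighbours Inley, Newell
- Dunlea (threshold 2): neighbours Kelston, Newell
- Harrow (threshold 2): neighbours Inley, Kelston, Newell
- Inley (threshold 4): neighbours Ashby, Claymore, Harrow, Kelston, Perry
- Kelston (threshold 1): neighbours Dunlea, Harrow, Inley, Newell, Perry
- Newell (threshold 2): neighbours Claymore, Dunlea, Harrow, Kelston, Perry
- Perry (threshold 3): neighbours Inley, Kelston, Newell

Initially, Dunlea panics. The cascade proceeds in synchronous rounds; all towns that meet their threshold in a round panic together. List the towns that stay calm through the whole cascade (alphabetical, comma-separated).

Round 1 — Dunlea panics (initial).
Round 2 — checking thresholds:
  Kelston: 1 of 5 neighbours ≥ 1, panics.
  Newell: 1 of 5 neighbours < 2, holds.
Round 3 — checking thresholds:
  Harrow: 1 of 3 neighbours < 2, holds.
  Inley: 1 of 5 neighbours < 4, holds.
  Newell: 2 of 5 neighbours ≥ 2, panics.
  Perry: 1 of 3 neighbours < 3, holds.
Round 4 — checking thresholds:
  Claymore: 1 of 2 neighbours < 2, holds.
  Harrow: 2 of 3 neighbours ≥ 2, panics.
  Inley: 1 of 5 neighbours < 4, holds.
  Perry: 2 of 3 neighbours < 3, holds.
Round 5 — no new panics; cascade stops.

Ashby, Claymore, Inley, Perry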